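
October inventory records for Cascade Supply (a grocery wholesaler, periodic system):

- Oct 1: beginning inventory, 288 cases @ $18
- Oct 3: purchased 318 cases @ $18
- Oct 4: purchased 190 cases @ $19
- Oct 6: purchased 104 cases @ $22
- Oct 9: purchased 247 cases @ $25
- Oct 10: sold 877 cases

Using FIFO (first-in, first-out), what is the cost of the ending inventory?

Oct 10, 877 sold [FIFO — oldest first]: 288 @ $18 + 318 @ $18 + 190 @ $19 + 81 @ $22 = $16,300
Ending inventory: 23 @ $22 + 247 @ $25 = $6,681
Check: goods available $22,981 = COGS $16,300 + ending $6,681

Ending inventory = $6,681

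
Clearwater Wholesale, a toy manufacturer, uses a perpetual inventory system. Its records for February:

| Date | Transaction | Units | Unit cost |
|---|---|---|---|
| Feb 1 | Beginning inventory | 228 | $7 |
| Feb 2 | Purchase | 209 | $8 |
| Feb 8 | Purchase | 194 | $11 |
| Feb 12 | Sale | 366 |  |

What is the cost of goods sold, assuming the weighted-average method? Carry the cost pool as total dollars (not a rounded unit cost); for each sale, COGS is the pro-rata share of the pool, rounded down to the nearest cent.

COGS = $3,133.33

After Feb 1: 228 on hand, pool $1,596.00 (≈ $7.0000 each)
After Feb 2: 437 on hand, pool $3,268.00 (≈ $7.4783 each)
After Feb 8: 631 on hand, pool $5,402.00 (≈ $8.5610 each)
Feb 12, sell 366: 366/631 × $5,402.00 → $3,133.33
Ending inventory (cost pool remaining) = $2,268.67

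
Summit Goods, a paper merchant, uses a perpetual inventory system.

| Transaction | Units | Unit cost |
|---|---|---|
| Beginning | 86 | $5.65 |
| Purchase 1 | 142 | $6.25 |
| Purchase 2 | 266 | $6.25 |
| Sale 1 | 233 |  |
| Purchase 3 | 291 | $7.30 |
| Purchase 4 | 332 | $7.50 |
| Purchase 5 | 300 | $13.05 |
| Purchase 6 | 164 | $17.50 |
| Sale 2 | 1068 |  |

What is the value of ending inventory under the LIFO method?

Sale 1 (233) [LIFO — newest first]: 233 @ $6.25 = $1,456.25
Sale 2 (1068) [LIFO — newest first]: 164 @ $17.50 + 300 @ $13.05 + 332 @ $7.50 + 272 @ $7.30 = $11,260.60
Total COGS = $1,456.25 + $11,260.60 = $12,716.85
Ending inventory: 86 @ $5.65 + 142 @ $6.25 + 33 @ $6.25 + 19 @ $7.30 = $1,718.35
Check: goods available $14,435.20 = COGS $12,716.85 + ending $1,718.35

Ending inventory = $1,718.35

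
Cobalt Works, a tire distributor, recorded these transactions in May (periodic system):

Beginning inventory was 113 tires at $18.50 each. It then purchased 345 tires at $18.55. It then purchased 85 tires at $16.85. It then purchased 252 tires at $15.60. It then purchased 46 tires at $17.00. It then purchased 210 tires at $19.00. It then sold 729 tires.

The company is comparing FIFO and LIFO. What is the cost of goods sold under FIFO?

FIFO COGS: 113 @ $18.50 + 345 @ $18.55 + 85 @ $16.85 + 186 @ $15.60 = $12,824.10
LIFO COGS: 210 @ $19.00 + 46 @ $17.00 + 252 @ $15.60 + 85 @ $16.85 + 136 @ $18.55 = $12,658.25

COGS = $12,824.10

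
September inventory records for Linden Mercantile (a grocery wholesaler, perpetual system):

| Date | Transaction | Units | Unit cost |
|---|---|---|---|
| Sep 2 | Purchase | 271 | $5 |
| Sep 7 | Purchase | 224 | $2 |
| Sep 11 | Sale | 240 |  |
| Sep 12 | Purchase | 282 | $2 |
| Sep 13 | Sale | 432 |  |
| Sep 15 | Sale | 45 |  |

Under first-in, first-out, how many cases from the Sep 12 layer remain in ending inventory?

Sep 11, 240 sold [FIFO — oldest first]: 240 @ $5 = $1,200
Sep 13, 432 sold [FIFO — oldest first]: 31 @ $5 + 224 @ $2 + 177 @ $2 = $957
Sep 15, 45 sold [FIFO — oldest first]: 45 @ $2 = $90
Total COGS = $1,200 + $957 + $90 = $2,247
Ending inventory: 60 @ $2 = $120

60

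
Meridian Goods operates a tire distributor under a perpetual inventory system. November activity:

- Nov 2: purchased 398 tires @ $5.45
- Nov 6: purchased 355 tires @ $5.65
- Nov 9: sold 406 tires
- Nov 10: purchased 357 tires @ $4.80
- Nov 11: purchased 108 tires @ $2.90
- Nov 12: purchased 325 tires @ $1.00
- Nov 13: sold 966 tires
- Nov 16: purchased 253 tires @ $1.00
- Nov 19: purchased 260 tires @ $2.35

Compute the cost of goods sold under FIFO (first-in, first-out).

COGS = $6,355.65

Nov 9, 406 sold [FIFO — oldest first]: 398 @ $5.45 + 8 @ $5.65 = $2,214.30
Nov 13, 966 sold [FIFO — oldest first]: 347 @ $5.65 + 357 @ $4.80 + 108 @ $2.90 + 154 @ $1.00 = $4,141.35
Total COGS = $2,214.30 + $4,141.35 = $6,355.65
Ending inventory: 171 @ $1.00 + 253 @ $1.00 + 260 @ $2.35 = $1,035.00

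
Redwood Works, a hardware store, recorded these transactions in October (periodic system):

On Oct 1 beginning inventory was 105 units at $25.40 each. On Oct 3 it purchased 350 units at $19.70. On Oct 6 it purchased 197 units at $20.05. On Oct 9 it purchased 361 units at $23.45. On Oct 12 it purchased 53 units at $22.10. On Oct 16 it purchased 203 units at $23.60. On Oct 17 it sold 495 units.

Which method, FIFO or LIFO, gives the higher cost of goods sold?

FIFO COGS: 105 @ $25.40 + 350 @ $19.70 + 40 @ $20.05 = $10,364.00
LIFO COGS: 203 @ $23.60 + 53 @ $22.10 + 239 @ $23.45 = $11,566.65

LIFO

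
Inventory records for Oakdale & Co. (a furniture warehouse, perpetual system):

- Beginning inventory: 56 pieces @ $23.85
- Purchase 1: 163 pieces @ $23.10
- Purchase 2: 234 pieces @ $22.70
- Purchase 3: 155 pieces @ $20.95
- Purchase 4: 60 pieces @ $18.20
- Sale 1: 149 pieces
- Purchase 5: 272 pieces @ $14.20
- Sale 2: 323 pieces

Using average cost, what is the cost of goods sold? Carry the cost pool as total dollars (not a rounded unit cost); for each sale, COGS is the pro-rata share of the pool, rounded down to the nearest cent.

COGS = $9,547.88

After Beginning: 56 on hand, pool $1,335.60 (≈ $23.8500 each)
After Purchase 1: 219 on hand, pool $5,100.90 (≈ $23.2918 each)
After Purchase 2: 453 on hand, pool $10,412.70 (≈ $22.9861 each)
After Purchase 3: 608 on hand, pool $13,659.95 (≈ $22.4670 each)
After Purchase 4: 668 on hand, pool $14,751.95 (≈ $22.0838 each)
Sale 1, sell 149: 149/668 × $14,751.95 → $3,290.47
After Purchase 5: 791 on hand, pool $15,323.88 (≈ $19.3728 each)
Sale 2, sell 323: 323/791 × $15,323.88 → $6,257.41
Total COGS = $3,290.47 + $6,257.41 = $9,547.88
Ending inventory (cost pool remaining) = $9,066.47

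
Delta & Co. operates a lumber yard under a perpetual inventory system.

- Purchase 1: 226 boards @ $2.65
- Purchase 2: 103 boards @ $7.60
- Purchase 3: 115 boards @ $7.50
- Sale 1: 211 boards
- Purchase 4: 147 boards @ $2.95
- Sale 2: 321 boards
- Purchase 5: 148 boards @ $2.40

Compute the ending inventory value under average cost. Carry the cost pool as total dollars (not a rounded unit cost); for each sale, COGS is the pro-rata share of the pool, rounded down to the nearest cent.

Ending inventory = $605.39

After Purchase 1: 226 on hand, pool $598.90 (≈ $2.6500 each)
After Purchase 2: 329 on hand, pool $1,381.70 (≈ $4.1997 each)
After Purchase 3: 444 on hand, pool $2,244.20 (≈ $5.0545 each)
Sale 1, sell 211: 211/444 × $2,244.20 → $1,066.50
After Purchase 4: 380 on hand, pool $1,611.35 (≈ $4.2404 each)
Sale 2, sell 321: 321/380 × $1,611.35 → $1,361.16
After Purchase 5: 207 on hand, pool $605.39 (≈ $2.9246 each)
Total COGS = $1,066.50 + $1,361.16 = $2,427.66
Ending inventory (cost pool remaining) = $605.39
Check: goods available $3,033.05 = COGS $2,427.66 + ending $605.39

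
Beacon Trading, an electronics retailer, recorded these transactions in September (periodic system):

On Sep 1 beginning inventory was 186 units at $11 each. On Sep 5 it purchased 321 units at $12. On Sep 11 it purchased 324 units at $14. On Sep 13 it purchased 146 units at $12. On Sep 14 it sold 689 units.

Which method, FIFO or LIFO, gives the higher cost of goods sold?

FIFO COGS: 186 @ $11 + 321 @ $12 + 182 @ $14 = $8,446
LIFO COGS: 146 @ $12 + 324 @ $14 + 219 @ $12 = $8,916

LIFO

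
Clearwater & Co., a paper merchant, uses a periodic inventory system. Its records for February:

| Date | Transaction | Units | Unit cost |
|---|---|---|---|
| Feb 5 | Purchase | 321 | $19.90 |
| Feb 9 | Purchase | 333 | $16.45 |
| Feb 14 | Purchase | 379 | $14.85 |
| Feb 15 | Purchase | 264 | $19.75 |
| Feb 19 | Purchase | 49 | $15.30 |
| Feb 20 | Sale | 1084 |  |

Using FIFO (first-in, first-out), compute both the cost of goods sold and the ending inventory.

Feb 20, 1084 sold [FIFO — oldest first]: 321 @ $19.90 + 333 @ $16.45 + 379 @ $14.85 + 51 @ $19.75 = $18,501.15
Ending inventory: 213 @ $19.75 + 49 @ $15.30 = $4,956.45

COGS = $18,501.15; ending inventory = $4,956.45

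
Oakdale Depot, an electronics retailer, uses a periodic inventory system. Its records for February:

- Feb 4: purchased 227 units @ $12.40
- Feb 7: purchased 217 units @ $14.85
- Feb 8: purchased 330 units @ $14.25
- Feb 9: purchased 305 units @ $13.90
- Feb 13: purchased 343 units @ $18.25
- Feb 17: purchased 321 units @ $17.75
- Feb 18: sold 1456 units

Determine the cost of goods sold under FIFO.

COGS = $21,842.50

Feb 18, 1456 sold [FIFO — oldest first]: 227 @ $12.40 + 217 @ $14.85 + 330 @ $14.25 + 305 @ $13.90 + 343 @ $18.25 + 34 @ $17.75 = $21,842.50
Ending inventory: 287 @ $17.75 = $5,094.25
Check: goods available $26,936.75 = COGS $21,842.50 + ending $5,094.25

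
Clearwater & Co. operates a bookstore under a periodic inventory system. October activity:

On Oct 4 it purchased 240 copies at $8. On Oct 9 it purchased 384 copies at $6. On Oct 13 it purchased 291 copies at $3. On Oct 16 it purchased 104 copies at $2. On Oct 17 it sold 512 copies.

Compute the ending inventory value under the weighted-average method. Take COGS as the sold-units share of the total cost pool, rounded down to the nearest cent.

Oct 17, sell 512: 512/1019 × $5,305.00 → $2,665.51
Ending inventory (cost pool remaining) = $2,639.49

Ending inventory = $2,639.49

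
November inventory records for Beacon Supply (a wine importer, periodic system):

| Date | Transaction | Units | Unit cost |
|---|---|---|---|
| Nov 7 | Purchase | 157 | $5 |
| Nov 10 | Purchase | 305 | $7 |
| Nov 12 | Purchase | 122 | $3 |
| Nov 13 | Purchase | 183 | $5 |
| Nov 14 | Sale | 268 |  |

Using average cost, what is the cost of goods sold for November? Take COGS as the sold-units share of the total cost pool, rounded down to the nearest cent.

Nov 14, sell 268: 268/767 × $4,201.00 → $1,467.88
Ending inventory (cost pool remaining) = $2,733.12

COGS = $1,467.88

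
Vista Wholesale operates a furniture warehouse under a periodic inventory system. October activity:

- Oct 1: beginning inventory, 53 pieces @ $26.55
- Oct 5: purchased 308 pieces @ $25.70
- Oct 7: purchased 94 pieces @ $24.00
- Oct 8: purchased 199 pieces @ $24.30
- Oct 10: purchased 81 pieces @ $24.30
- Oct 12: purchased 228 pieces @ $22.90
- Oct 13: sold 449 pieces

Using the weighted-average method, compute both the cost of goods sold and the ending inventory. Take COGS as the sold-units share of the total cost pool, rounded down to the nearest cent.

Oct 13, sell 449: 449/963 × $23,603.95 → $11,005.37
Ending inventory (cost pool remaining) = $12,598.58

COGS = $11,005.37; ending inventory = $12,598.58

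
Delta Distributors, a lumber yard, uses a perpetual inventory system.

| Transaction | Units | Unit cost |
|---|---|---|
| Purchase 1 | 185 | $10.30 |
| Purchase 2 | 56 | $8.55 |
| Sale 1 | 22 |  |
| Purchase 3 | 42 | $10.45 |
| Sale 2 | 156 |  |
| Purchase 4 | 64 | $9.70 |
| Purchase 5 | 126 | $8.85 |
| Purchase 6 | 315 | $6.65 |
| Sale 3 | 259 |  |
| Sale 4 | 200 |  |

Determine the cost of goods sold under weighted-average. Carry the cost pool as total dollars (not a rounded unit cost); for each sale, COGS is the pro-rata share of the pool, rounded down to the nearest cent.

After Purchase 1: 185 on hand, pool $1,905.50 (≈ $10.3000 each)
After Purchase 2: 241 on hand, pool $2,384.30 (≈ $9.8934 each)
Sale 1, sell 22: 22/241 × $2,384.30 → $217.65
After Purchase 3: 261 on hand, pool $2,605.55 (≈ $9.9830 each)
Sale 2, sell 156: 156/261 × $2,605.55 → $1,557.34
After Purchase 4: 169 on hand, pool $1,669.01 (≈ $9.8758 each)
After Purchase 5: 295 on hand, pool $2,784.11 (≈ $9.4377 each)
After Purchase 6: 610 on hand, pool $4,878.86 (≈ $7.9981 each)
Sale 3, sell 259: 259/610 × $4,878.86 → $2,071.51
Sale 4, sell 200: 200/351 × $2,807.35 → $1,599.62
Total COGS = $217.65 + $1,557.34 + $2,071.51 + $1,599.62 = $5,446.12
Ending inventory (cost pool remaining) = $1,207.73
Check: goods available $6,653.85 = COGS $5,446.12 + ending $1,207.73

COGS = $5,446.12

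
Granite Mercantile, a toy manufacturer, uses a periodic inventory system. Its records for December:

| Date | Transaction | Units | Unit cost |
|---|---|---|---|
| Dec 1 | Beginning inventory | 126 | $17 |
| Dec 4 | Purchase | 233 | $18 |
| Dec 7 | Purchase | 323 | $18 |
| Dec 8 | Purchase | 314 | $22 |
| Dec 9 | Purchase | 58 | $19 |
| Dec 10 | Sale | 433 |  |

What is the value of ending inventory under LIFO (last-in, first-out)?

Dec 10, 433 sold [LIFO — newest first]: 58 @ $19 + 314 @ $22 + 61 @ $18 = $9,108
Ending inventory: 126 @ $17 + 233 @ $18 + 262 @ $18 = $11,052

Ending inventory = $11,052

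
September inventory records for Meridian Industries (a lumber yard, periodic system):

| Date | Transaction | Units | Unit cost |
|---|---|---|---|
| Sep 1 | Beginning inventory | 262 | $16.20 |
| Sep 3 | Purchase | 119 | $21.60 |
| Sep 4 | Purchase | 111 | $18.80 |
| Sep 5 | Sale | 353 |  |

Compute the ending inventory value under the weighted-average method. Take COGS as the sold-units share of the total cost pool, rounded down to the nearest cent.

Ending inventory = $2,514.89

Sep 5, sell 353: 353/492 × $8,901.60 → $6,386.71
Ending inventory (cost pool remaining) = $2,514.89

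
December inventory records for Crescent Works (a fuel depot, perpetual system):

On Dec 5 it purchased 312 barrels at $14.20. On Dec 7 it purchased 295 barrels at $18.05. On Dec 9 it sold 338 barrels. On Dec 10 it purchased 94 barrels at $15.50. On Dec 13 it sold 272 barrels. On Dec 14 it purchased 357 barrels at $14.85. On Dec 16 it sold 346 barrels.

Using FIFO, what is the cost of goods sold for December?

COGS = $14,998.90

Dec 9, 338 sold [FIFO — oldest first]: 312 @ $14.20 + 26 @ $18.05 = $4,899.70
Dec 13, 272 sold [FIFO — oldest first]: 269 @ $18.05 + 3 @ $15.50 = $4,901.95
Dec 16, 346 sold [FIFO — oldest first]: 91 @ $15.50 + 255 @ $14.85 = $5,197.25
Total COGS = $4,899.70 + $4,901.95 + $5,197.25 = $14,998.90
Ending inventory: 102 @ $14.85 = $1,514.70
Check: goods available $16,513.60 = COGS $14,998.90 + ending $1,514.70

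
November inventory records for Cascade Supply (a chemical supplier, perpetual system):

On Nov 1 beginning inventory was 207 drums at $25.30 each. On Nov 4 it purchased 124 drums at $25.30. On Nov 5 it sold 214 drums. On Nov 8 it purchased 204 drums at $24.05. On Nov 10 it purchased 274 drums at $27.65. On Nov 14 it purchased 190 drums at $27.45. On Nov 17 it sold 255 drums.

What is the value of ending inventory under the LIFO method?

Nov 5, 214 sold [LIFO — newest first]: 124 @ $25.30 + 90 @ $25.30 = $5,414.20
Nov 17, 255 sold [LIFO — newest first]: 190 @ $27.45 + 65 @ $27.65 = $7,012.75
Total COGS = $5,414.20 + $7,012.75 = $12,426.95
Ending inventory: 117 @ $25.30 + 204 @ $24.05 + 209 @ $27.65 = $13,645.15
Check: goods available $26,072.10 = COGS $12,426.95 + ending $13,645.15

Ending inventory = $13,645.15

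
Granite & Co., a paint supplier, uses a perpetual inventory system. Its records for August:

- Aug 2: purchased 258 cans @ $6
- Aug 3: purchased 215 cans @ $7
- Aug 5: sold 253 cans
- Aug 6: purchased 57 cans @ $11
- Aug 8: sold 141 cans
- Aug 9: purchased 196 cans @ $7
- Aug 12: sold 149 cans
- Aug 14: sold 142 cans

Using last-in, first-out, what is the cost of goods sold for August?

Aug 5, 253 sold [LIFO — newest first]: 215 @ $7 + 38 @ $6 = $1,733
Aug 8, 141 sold [LIFO — newest first]: 57 @ $11 + 84 @ $6 = $1,131
Aug 12, 149 sold [LIFO — newest first]: 149 @ $7 = $1,043
Aug 14, 142 sold [LIFO — newest first]: 47 @ $7 + 95 @ $6 = $899
Total COGS = $1,733 + $1,131 + $1,043 + $899 = $4,806
Ending inventory: 41 @ $6 = $246

COGS = $4,806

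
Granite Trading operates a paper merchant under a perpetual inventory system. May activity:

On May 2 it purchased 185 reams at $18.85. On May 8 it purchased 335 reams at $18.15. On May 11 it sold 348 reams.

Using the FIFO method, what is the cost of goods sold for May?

May 11, 348 sold [FIFO — oldest first]: 185 @ $18.85 + 163 @ $18.15 = $6,445.70
Ending inventory: 172 @ $18.15 = $3,121.80

COGS = $6,445.70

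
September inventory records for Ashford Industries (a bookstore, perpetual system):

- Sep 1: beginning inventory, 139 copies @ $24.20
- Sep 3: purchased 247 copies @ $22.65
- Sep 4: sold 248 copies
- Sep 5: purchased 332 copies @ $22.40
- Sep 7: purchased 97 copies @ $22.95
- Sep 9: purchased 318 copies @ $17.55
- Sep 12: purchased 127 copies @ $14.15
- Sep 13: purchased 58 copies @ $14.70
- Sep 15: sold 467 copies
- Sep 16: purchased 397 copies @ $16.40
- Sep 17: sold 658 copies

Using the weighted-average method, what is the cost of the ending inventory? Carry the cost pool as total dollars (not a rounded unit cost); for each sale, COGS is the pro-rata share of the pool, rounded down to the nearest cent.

Ending inventory = $6,292.67

After Sep 1: 139 on hand, pool $3,363.80 (≈ $24.2000 each)
After Sep 3: 386 on hand, pool $8,958.35 (≈ $23.2082 each)
Sep 4, sell 248: 248/386 × $8,958.35 → $5,755.62
After Sep 5: 470 on hand, pool $10,639.53 (≈ $22.6373 each)
After Sep 7: 567 on hand, pool $12,865.68 (≈ $22.6908 each)
After Sep 9: 885 on hand, pool $18,446.58 (≈ $20.8436 each)
After Sep 12: 1012 on hand, pool $20,243.63 (≈ $20.0036 each)
After Sep 13: 1070 on hand, pool $21,096.23 (≈ $19.7161 each)
Sep 15, sell 467: 467/1070 × $21,096.23 → $9,207.42
After Sep 16: 1000 on hand, pool $18,399.61 (≈ $18.3996 each)
Sep 17, sell 658: 658/1000 × $18,399.61 → $12,106.94
Total COGS = $5,755.62 + $9,207.42 + $12,106.94 = $27,069.98
Ending inventory (cost pool remaining) = $6,292.67
Check: goods available $33,362.65 = COGS $27,069.98 + ending $6,292.67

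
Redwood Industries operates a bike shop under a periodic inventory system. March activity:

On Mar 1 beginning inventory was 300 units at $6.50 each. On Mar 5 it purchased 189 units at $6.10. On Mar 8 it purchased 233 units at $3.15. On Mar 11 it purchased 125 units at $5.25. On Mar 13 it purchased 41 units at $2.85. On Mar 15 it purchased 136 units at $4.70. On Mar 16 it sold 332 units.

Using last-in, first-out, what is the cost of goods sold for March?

Mar 16, 332 sold [LIFO — newest first]: 136 @ $4.70 + 41 @ $2.85 + 125 @ $5.25 + 30 @ $3.15 = $1,506.80
Ending inventory: 300 @ $6.50 + 189 @ $6.10 + 203 @ $3.15 = $3,742.35

COGS = $1,506.80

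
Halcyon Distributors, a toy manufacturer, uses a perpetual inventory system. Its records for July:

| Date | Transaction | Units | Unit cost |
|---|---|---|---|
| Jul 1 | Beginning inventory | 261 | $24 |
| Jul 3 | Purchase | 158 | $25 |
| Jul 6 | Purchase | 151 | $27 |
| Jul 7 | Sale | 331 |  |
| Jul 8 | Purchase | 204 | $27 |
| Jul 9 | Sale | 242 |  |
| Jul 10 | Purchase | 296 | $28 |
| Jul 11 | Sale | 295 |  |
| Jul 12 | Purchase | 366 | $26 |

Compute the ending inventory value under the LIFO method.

Ending inventory = $14,368

Jul 7, 331 sold [LIFO — newest first]: 151 @ $27 + 158 @ $25 + 22 @ $24 = $8,555
Jul 9, 242 sold [LIFO — newest first]: 204 @ $27 + 38 @ $24 = $6,420
Jul 11, 295 sold [LIFO — newest first]: 295 @ $28 = $8,260
Total COGS = $8,555 + $6,420 + $8,260 = $23,235
Ending inventory: 201 @ $24 + 1 @ $28 + 366 @ $26 = $14,368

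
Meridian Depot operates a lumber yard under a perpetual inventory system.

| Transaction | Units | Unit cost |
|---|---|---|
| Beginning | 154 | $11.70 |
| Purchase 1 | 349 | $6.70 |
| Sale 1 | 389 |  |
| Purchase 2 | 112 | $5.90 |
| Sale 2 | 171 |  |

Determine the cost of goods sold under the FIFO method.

COGS = $4,476.40

Sale 1 (389) [FIFO — oldest first]: 154 @ $11.70 + 235 @ $6.70 = $3,376.30
Sale 2 (171) [FIFO — oldest first]: 114 @ $6.70 + 57 @ $5.90 = $1,100.10
Total COGS = $3,376.30 + $1,100.10 = $4,476.40
Ending inventory: 55 @ $5.90 = $324.50
Check: goods available $4,800.90 = COGS $4,476.40 + ending $324.50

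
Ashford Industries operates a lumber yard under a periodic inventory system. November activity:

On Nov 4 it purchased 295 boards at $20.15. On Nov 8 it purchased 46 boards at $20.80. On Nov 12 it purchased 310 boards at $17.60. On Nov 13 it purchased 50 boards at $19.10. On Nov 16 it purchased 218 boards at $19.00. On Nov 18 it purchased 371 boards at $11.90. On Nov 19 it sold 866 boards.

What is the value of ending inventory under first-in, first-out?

Nov 19, 866 sold [FIFO — oldest first]: 295 @ $20.15 + 46 @ $20.80 + 310 @ $17.60 + 50 @ $19.10 + 165 @ $19.00 = $16,447.05
Ending inventory: 53 @ $19.00 + 371 @ $11.90 = $5,421.90

Ending inventory = $5,421.90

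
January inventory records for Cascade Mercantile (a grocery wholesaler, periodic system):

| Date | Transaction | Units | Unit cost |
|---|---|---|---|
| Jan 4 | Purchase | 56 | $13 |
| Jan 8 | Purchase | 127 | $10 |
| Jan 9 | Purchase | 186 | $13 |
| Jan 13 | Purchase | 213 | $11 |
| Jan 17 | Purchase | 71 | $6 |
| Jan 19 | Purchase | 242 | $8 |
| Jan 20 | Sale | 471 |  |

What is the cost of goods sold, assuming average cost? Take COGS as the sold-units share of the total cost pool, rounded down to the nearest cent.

COGS = $4,799.98

Jan 20, sell 471: 471/895 × $9,121.00 → $4,799.98
Ending inventory (cost pool remaining) = $4,321.02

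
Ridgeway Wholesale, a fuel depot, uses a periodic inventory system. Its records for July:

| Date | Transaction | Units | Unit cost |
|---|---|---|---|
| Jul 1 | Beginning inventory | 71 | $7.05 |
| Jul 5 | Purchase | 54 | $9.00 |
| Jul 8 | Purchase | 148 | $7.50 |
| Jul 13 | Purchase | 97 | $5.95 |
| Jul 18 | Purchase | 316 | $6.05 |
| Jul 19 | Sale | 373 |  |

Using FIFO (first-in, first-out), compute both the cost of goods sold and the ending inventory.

Jul 19, 373 sold [FIFO — oldest first]: 71 @ $7.05 + 54 @ $9.00 + 148 @ $7.50 + 97 @ $5.95 + 3 @ $6.05 = $2,691.85
Ending inventory: 313 @ $6.05 = $1,893.65

COGS = $2,691.85; ending inventory = $1,893.65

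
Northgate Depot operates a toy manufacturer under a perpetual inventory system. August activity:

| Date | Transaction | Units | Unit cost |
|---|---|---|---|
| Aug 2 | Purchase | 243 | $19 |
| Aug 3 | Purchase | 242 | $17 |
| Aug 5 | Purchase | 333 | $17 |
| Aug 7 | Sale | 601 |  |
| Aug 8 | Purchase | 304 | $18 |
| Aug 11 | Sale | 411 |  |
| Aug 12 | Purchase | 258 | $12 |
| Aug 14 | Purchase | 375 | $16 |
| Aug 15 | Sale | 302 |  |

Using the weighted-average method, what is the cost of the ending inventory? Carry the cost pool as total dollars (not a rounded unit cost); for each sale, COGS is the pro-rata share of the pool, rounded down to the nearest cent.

After Aug 2: 243 on hand, pool $4,617.00 (≈ $19.0000 each)
After Aug 3: 485 on hand, pool $8,731.00 (≈ $18.0021 each)
After Aug 5: 818 on hand, pool $14,392.00 (≈ $17.5941 each)
Aug 7, sell 601: 601/818 × $14,392.00 → $10,574.07
After Aug 8: 521 on hand, pool $9,289.93 (≈ $17.8310 each)
Aug 11, sell 411: 411/521 × $9,289.93 → $7,328.52
After Aug 12: 368 on hand, pool $5,057.41 (≈ $13.7430 each)
After Aug 14: 743 on hand, pool $11,057.41 (≈ $14.8821 each)
Aug 15, sell 302: 302/743 × $11,057.41 → $4,494.39
Total COGS = $10,574.07 + $7,328.52 + $4,494.39 = $22,396.98
Ending inventory (cost pool remaining) = $6,563.02

Ending inventory = $6,563.02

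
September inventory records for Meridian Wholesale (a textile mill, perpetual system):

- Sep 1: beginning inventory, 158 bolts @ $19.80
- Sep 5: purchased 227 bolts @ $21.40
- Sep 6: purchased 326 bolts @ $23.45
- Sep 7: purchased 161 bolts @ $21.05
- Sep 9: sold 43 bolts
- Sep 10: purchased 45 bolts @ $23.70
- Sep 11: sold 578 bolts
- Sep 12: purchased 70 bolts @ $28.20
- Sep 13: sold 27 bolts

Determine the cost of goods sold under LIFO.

COGS = $14,766.25

Sep 9, 43 sold [LIFO — newest first]: 43 @ $21.05 = $905.15
Sep 11, 578 sold [LIFO — newest first]: 45 @ $23.70 + 118 @ $21.05 + 326 @ $23.45 + 89 @ $21.40 = $13,099.70
Sep 13, 27 sold [LIFO — newest first]: 27 @ $28.20 = $761.40
Total COGS = $905.15 + $13,099.70 + $761.40 = $14,766.25
Ending inventory: 158 @ $19.80 + 138 @ $21.40 + 43 @ $28.20 = $7,294.20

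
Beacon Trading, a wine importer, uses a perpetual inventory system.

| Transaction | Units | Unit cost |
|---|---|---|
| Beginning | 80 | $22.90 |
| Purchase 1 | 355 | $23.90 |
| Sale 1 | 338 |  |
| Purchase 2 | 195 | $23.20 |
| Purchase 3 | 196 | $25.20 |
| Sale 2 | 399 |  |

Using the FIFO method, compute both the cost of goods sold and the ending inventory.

COGS = $17,536.90; ending inventory = $2,242.80

Sale 1 (338) [FIFO — oldest first]: 80 @ $22.90 + 258 @ $23.90 = $7,998.20
Sale 2 (399) [FIFO — oldest first]: 97 @ $23.90 + 195 @ $23.20 + 107 @ $25.20 = $9,538.70
Total COGS = $7,998.20 + $9,538.70 = $17,536.90
Ending inventory: 89 @ $25.20 = $2,242.80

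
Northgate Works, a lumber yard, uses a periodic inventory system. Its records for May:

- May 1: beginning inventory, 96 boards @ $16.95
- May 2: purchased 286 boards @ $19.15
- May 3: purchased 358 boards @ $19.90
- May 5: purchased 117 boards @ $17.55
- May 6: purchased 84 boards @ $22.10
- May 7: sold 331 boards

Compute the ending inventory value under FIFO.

Ending inventory = $12,010.60

May 7, 331 sold [FIFO — oldest first]: 96 @ $16.95 + 235 @ $19.15 = $6,127.45
Ending inventory: 51 @ $19.15 + 358 @ $19.90 + 117 @ $17.55 + 84 @ $22.10 = $12,010.60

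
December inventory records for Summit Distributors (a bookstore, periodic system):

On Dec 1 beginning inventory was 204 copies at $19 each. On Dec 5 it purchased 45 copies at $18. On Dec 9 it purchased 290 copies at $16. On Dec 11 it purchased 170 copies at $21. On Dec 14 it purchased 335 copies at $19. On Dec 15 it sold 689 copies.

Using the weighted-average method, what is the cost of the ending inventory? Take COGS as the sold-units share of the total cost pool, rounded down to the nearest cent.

Ending inventory = $6,549.48

Dec 15, sell 689: 689/1044 × $19,261.00 → $12,711.52
Ending inventory (cost pool remaining) = $6,549.48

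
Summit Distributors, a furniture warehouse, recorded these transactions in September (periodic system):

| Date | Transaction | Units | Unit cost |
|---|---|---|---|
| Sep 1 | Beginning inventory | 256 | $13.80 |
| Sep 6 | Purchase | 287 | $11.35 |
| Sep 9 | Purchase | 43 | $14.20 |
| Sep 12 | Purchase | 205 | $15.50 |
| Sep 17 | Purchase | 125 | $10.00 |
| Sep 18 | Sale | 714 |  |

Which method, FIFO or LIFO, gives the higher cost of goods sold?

FIFO COGS: 256 @ $13.80 + 287 @ $11.35 + 43 @ $14.20 + 128 @ $15.50 = $9,384.85
LIFO COGS: 125 @ $10.00 + 205 @ $15.50 + 43 @ $14.20 + 287 @ $11.35 + 54 @ $13.80 = $9,040.75

FIFO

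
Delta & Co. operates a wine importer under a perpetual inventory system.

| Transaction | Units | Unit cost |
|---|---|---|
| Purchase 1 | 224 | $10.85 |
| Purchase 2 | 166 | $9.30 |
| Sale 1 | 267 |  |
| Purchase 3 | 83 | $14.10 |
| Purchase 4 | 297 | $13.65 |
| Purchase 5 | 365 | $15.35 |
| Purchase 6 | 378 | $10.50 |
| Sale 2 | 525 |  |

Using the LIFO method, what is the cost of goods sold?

COGS = $8,865.10

Sale 1 (267) [LIFO — newest first]: 166 @ $9.30 + 101 @ $10.85 = $2,639.65
Sale 2 (525) [LIFO — newest first]: 378 @ $10.50 + 147 @ $15.35 = $6,225.45
Total COGS = $2,639.65 + $6,225.45 = $8,865.10
Ending inventory: 123 @ $10.85 + 83 @ $14.10 + 297 @ $13.65 + 218 @ $15.35 = $9,905.20
Check: goods available $18,770.30 = COGS $8,865.10 + ending $9,905.20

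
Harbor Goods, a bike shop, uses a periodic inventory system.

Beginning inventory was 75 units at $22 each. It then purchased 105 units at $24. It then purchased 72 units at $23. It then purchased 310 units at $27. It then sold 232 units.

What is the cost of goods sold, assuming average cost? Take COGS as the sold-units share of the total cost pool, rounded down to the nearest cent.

COGS = $5,860.27

Sale 1, sell 232: 232/562 × $14,196.00 → $5,860.27
Ending inventory (cost pool remaining) = $8,335.73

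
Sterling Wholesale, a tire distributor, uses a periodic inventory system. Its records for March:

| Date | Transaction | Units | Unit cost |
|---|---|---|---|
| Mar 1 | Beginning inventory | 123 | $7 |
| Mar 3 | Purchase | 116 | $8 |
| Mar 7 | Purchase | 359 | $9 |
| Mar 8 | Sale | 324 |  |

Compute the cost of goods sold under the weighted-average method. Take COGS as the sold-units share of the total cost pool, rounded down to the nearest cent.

Mar 8, sell 324: 324/598 × $5,020.00 → $2,719.86
Ending inventory (cost pool remaining) = $2,300.14
Check: goods available $5,020.00 = COGS $2,719.86 + ending $2,300.14

COGS = $2,719.86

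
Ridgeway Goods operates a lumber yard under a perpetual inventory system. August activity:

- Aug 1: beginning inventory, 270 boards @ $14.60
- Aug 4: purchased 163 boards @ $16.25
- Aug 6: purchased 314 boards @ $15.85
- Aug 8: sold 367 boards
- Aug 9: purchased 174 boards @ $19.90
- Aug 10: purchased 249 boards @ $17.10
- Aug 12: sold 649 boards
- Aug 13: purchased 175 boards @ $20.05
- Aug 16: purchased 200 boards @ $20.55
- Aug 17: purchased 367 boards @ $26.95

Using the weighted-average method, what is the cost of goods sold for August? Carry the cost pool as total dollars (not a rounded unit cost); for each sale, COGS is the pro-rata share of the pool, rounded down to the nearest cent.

After Aug 1: 270 on hand, pool $3,942.00 (≈ $14.6000 each)
After Aug 4: 433 on hand, pool $6,590.75 (≈ $15.2211 each)
After Aug 6: 747 on hand, pool $11,567.65 (≈ $15.4855 each)
Aug 8, sell 367: 367/747 × $11,567.65 → $5,683.16
After Aug 9: 554 on hand, pool $9,347.09 (≈ $16.8720 each)
After Aug 10: 803 on hand, pool $13,604.99 (≈ $16.9427 each)
Aug 12, sell 649: 649/803 × $13,604.99 → $10,995.81
After Aug 13: 329 on hand, pool $6,117.93 (≈ $18.5955 each)
After Aug 16: 529 on hand, pool $10,227.93 (≈ $19.3345 each)
After Aug 17: 896 on hand, pool $20,118.58 (≈ $22.4538 each)
Total COGS = $5,683.16 + $10,995.81 = $16,678.97
Ending inventory (cost pool remaining) = $20,118.58

COGS = $16,678.97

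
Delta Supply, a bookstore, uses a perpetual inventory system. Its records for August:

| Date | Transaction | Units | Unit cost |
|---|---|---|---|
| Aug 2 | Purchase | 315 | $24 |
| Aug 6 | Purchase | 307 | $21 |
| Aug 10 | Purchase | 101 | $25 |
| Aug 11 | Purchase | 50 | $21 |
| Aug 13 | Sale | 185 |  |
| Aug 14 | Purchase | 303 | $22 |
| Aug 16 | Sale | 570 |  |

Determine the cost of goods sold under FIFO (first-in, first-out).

COGS = $17,204

Aug 13, 185 sold [FIFO — oldest first]: 185 @ $24 = $4,440
Aug 16, 570 sold [FIFO — oldest first]: 130 @ $24 + 307 @ $21 + 101 @ $25 + 32 @ $21 = $12,764
Total COGS = $4,440 + $12,764 = $17,204
Ending inventory: 18 @ $21 + 303 @ $22 = $7,044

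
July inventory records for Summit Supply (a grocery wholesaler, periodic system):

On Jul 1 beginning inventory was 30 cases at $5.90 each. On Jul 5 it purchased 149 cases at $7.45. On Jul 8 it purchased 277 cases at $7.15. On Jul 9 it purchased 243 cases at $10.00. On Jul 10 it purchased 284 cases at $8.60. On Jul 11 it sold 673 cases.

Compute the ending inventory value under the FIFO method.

Jul 11, 673 sold [FIFO — oldest first]: 30 @ $5.90 + 149 @ $7.45 + 277 @ $7.15 + 217 @ $10.00 = $5,437.60
Ending inventory: 26 @ $10.00 + 284 @ $8.60 = $2,702.40
Check: goods available $8,140.00 = COGS $5,437.60 + ending $2,702.40

Ending inventory = $2,702.40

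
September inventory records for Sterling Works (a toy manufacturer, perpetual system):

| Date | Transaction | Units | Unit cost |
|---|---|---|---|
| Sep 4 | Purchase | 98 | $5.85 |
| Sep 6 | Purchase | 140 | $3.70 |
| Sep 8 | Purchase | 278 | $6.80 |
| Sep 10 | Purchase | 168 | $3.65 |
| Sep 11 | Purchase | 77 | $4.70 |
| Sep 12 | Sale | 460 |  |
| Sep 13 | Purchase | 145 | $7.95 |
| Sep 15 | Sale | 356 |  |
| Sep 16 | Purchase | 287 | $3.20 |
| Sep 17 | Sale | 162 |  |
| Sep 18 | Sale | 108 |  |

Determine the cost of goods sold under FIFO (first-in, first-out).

COGS = $5,685.55

Sep 12, 460 sold [FIFO — oldest first]: 98 @ $5.85 + 140 @ $3.70 + 222 @ $6.80 = $2,600.90
Sep 15, 356 sold [FIFO — oldest first]: 56 @ $6.80 + 168 @ $3.65 + 77 @ $4.70 + 55 @ $7.95 = $1,793.15
Sep 17, 162 sold [FIFO — oldest first]: 90 @ $7.95 + 72 @ $3.20 = $945.90
Sep 18, 108 sold [FIFO — oldest first]: 108 @ $3.20 = $345.60
Total COGS = $2,600.90 + $1,793.15 + $945.90 + $345.60 = $5,685.55
Ending inventory: 107 @ $3.20 = $342.40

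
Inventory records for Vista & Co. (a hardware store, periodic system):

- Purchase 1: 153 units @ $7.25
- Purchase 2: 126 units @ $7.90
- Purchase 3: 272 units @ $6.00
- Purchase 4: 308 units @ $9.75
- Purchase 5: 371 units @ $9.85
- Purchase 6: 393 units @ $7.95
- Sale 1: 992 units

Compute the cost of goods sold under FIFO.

COGS = $8,049.70

Sale 1 (992) [FIFO — oldest first]: 153 @ $7.25 + 126 @ $7.90 + 272 @ $6.00 + 308 @ $9.75 + 133 @ $9.85 = $8,049.70
Ending inventory: 238 @ $9.85 + 393 @ $7.95 = $5,468.65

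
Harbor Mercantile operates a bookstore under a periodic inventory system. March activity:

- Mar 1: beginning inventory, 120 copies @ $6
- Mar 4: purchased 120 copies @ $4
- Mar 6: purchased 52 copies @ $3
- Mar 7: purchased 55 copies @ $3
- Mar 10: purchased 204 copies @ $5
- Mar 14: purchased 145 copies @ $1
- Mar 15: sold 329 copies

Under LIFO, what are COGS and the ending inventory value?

Mar 15, 329 sold [LIFO — newest first]: 145 @ $1 + 184 @ $5 = $1,065
Ending inventory: 120 @ $6 + 120 @ $4 + 52 @ $3 + 55 @ $3 + 20 @ $5 = $1,621

COGS = $1,065; ending inventory = $1,621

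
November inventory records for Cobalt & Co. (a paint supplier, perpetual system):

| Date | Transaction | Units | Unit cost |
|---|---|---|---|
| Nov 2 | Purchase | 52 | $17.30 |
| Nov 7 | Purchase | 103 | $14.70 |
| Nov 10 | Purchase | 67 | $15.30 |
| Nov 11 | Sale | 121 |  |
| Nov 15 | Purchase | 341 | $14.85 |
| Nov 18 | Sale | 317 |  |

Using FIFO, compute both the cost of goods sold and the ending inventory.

COGS = $6,646.40; ending inventory = $1,856.25

Nov 11, 121 sold [FIFO — oldest first]: 52 @ $17.30 + 69 @ $14.70 = $1,913.90
Nov 18, 317 sold [FIFO — oldest first]: 34 @ $14.70 + 67 @ $15.30 + 216 @ $14.85 = $4,732.50
Total COGS = $1,913.90 + $4,732.50 = $6,646.40
Ending inventory: 125 @ $14.85 = $1,856.25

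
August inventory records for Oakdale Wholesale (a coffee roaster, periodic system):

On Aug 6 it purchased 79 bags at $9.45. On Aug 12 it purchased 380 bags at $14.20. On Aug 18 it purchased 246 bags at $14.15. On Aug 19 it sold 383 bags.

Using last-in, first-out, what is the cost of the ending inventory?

Aug 19, 383 sold [LIFO — newest first]: 246 @ $14.15 + 137 @ $14.20 = $5,426.30
Ending inventory: 79 @ $9.45 + 243 @ $14.20 = $4,197.15

Ending inventory = $4,197.15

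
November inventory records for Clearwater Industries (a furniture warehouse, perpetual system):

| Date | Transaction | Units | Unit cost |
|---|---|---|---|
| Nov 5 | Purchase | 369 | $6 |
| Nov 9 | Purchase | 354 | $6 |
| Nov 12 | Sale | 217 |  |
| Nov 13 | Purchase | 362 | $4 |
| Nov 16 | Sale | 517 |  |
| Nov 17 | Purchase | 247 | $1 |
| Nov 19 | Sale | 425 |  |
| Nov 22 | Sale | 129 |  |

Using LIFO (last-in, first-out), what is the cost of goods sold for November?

COGS = $5,769

Nov 12, 217 sold [LIFO — newest first]: 217 @ $6 = $1,302
Nov 16, 517 sold [LIFO — newest first]: 362 @ $4 + 137 @ $6 + 18 @ $6 = $2,378
Nov 19, 425 sold [LIFO — newest first]: 247 @ $1 + 178 @ $6 = $1,315
Nov 22, 129 sold [LIFO — newest first]: 129 @ $6 = $774
Total COGS = $1,302 + $2,378 + $1,315 + $774 = $5,769
Ending inventory: 44 @ $6 = $264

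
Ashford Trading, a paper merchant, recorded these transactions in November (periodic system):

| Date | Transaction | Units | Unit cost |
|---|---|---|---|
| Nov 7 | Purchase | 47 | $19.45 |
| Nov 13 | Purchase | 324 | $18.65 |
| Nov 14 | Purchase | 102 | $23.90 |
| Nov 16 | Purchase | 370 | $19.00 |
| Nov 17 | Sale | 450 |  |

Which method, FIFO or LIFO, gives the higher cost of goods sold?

LIFO

FIFO COGS: 47 @ $19.45 + 324 @ $18.65 + 79 @ $23.90 = $8,844.85
LIFO COGS: 370 @ $19.00 + 80 @ $23.90 = $8,942.00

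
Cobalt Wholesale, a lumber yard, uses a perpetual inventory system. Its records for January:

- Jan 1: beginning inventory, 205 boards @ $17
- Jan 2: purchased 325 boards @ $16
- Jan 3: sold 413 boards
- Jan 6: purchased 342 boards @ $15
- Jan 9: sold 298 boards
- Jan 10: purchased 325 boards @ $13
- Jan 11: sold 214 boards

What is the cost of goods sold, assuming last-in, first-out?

Jan 3, 413 sold [LIFO — newest first]: 325 @ $16 + 88 @ $17 = $6,696
Jan 9, 298 sold [LIFO — newest first]: 298 @ $15 = $4,470
Jan 11, 214 sold [LIFO — newest first]: 214 @ $13 = $2,782
Total COGS = $6,696 + $4,470 + $2,782 = $13,948
Ending inventory: 117 @ $17 + 44 @ $15 + 111 @ $13 = $4,092
Check: goods available $18,040 = COGS $13,948 + ending $4,092

COGS = $13,948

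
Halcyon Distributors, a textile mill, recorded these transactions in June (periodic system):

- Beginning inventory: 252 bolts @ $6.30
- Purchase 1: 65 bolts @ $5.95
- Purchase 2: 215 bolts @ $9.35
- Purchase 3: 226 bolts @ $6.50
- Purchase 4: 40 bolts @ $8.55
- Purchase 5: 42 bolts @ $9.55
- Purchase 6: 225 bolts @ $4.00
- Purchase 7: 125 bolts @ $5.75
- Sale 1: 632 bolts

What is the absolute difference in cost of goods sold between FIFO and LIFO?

FIFO COGS: 252 @ $6.30 + 65 @ $5.95 + 215 @ $9.35 + 100 @ $6.50 = $4,634.60
LIFO COGS: 125 @ $5.75 + 225 @ $4.00 + 42 @ $9.55 + 40 @ $8.55 + 200 @ $6.50 = $3,661.85
Difference = |$4,634.60 − $3,661.85| = $972.75

$972.75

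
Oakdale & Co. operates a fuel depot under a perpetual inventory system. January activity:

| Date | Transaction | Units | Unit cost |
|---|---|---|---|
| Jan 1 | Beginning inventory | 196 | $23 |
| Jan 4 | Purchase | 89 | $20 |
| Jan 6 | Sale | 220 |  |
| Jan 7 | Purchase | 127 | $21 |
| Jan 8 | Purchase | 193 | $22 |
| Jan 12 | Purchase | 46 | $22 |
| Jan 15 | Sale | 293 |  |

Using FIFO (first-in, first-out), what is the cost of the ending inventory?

Jan 6, 220 sold [FIFO — oldest first]: 196 @ $23 + 24 @ $20 = $4,988
Jan 15, 293 sold [FIFO — oldest first]: 65 @ $20 + 127 @ $21 + 101 @ $22 = $6,189
Total COGS = $4,988 + $6,189 = $11,177
Ending inventory: 92 @ $22 + 46 @ $22 = $3,036

Ending inventory = $3,036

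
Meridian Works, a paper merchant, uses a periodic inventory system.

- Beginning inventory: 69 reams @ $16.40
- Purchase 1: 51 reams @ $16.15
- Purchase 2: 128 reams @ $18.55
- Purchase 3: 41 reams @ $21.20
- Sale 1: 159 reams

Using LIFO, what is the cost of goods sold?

Sale 1 (159) [LIFO — newest first]: 41 @ $21.20 + 118 @ $18.55 = $3,058.10
Ending inventory: 69 @ $16.40 + 51 @ $16.15 + 10 @ $18.55 = $2,140.75
Check: goods available $5,198.85 = COGS $3,058.10 + ending $2,140.75

COGS = $3,058.10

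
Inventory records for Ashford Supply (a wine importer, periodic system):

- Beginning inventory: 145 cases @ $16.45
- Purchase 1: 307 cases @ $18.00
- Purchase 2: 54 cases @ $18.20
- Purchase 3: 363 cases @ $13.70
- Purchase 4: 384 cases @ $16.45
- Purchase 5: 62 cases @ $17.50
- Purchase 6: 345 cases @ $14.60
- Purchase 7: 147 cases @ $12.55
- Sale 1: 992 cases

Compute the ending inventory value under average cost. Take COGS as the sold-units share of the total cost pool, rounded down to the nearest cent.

Ending inventory = $12,696.69

Sale 1, sell 992: 992/1807 × $28,150.80 → $15,454.11
Ending inventory (cost pool remaining) = $12,696.69
Check: goods available $28,150.80 = COGS $15,454.11 + ending $12,696.69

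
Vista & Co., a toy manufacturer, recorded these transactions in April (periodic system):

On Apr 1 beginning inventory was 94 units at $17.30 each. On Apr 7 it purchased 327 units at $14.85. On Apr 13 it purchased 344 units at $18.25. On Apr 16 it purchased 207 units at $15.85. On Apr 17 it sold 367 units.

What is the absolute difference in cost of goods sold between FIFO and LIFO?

$520.70

FIFO COGS: 94 @ $17.30 + 273 @ $14.85 = $5,680.25
LIFO COGS: 207 @ $15.85 + 160 @ $18.25 = $6,200.95
Difference = |$5,680.25 − $6,200.95| = $520.70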